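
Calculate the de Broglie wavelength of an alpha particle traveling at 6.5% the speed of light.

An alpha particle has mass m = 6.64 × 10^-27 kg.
5.12 × 10^-15 m

Using the de Broglie relation λ = h/(mv):

v = 6.5% × c = 1.949 × 10^7 m/s

λ = h/(mv)
λ = (6.626 × 10^-34 J·s) / (6.64 × 10^-27 kg × 1.949 × 10^7 m/s)
λ = 5.12 × 10^-15 m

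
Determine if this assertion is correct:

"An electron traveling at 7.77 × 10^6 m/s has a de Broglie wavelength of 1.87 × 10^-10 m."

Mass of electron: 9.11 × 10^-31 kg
False

The claim is incorrect.

Using λ = h/(mv):
λ = (6.626 × 10^-34 J·s) / (9.11 × 10^-31 kg × 7.77 × 10^6 m/s)
λ = 9.36 × 10^-11 m

The actual wavelength differs from the claimed 1.87 × 10^-10 m.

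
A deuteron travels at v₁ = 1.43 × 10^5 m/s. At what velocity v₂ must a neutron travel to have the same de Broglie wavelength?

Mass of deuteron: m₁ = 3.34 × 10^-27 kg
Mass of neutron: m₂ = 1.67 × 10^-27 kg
v₂ = 2.86 × 10^5 m/s

For equal de Broglie wavelengths: λ₁ = λ₂

h/(m₁v₁) = h/(m₂v₂)
m₁v₁ = m₂v₂
v₂ = v₁ · (m₁/m₂)

v₂ = 1.43 × 10^5 m/s × (3.34 × 10^-27 kg / 1.67 × 10^-27 kg)
v₂ = 2.86 × 10^5 m/s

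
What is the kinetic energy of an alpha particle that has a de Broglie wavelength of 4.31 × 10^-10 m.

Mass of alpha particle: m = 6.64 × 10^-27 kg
1.78 × 10^-22 J (or 1.11 × 10^-3 eV)

From λ = h/√(2mKE), we solve for KE:

λ² = h²/(2mKE)
KE = h²/(2mλ²)
KE = (6.626 × 10^-34 J·s)² / (2 × 6.64 × 10^-27 kg × (4.31 × 10^-10 m)²)
KE = 1.78 × 10^-22 J
KE = 1.11 × 10^-3 eV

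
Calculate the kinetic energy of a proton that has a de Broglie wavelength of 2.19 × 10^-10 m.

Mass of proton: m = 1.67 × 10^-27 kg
2.74 × 10^-21 J (or 0.0171 eV)

From λ = h/√(2mKE), we solve for KE:

λ² = h²/(2mKE)
KE = h²/(2mλ²)
KE = (6.626 × 10^-34 J·s)² / (2 × 1.67 × 10^-27 kg × (2.19 × 10^-10 m)²)
KE = 2.74 × 10^-21 J
KE = 0.0171 eV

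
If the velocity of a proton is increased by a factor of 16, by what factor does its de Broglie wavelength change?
The wavelength decreases by a factor of 16.

From λ = h/(mv), the wavelength is inversely proportional to velocity:

λ ∝ 1/v

If v → 16v, then λ → λ/16

When velocity is increased by a factor of 16, the wavelength decreases by a factor of 16.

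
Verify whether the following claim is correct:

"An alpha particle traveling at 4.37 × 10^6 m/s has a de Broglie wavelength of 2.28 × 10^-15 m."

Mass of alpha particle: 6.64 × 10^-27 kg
False

The claim is incorrect.

Using λ = h/(mv):
λ = (6.626 × 10^-34 J·s) / (6.64 × 10^-27 kg × 4.37 × 10^6 m/s)
λ = 2.28 × 10^-14 m

The actual wavelength differs from the claimed 2.28 × 10^-15 m.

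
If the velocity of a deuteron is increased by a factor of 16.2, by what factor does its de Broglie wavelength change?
The wavelength decreases by a factor of 16.2.

From λ = h/(mv), the wavelength is inversely proportional to velocity:

λ ∝ 1/v

If v → 16.2v, then λ → λ/16.2

When velocity is increased by a factor of 16.2, the wavelength decreases by a factor of 16.2.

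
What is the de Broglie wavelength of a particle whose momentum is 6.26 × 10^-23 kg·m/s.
1.06 × 10^-11 m

Using the de Broglie relation λ = h/p:

λ = h/p
λ = (6.626 × 10^-34 J·s) / (6.26 × 10^-23 kg·m/s)
λ = 1.06 × 10^-11 m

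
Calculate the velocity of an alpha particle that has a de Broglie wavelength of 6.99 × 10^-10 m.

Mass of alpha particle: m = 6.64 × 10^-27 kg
1.43 × 10^2 m/s

From the de Broglie relation λ = h/(mv), we solve for v:

v = h/(mλ)
v = (6.626 × 10^-34 J·s) / (6.64 × 10^-27 kg × 6.99 × 10^-10 m)
v = 1.43 × 10^2 m/s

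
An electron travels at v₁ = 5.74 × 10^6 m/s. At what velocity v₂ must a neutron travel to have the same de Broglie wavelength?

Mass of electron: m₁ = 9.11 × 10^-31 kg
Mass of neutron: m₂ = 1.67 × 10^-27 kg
v₂ = 3.13 × 10^3 m/s

For equal de Broglie wavelengths: λ₁ = λ₂

h/(m₁v₁) = h/(m₂v₂)
m₁v₁ = m₂v₂
v₂ = v₁ · (m₁/m₂)

v₂ = 5.74 × 10^6 m/s × (9.11 × 10^-31 kg / 1.67 × 10^-27 kg)
v₂ = 3.13 × 10^3 m/s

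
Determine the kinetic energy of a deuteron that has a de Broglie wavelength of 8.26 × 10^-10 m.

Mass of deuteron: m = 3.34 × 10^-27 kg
9.63 × 10^-23 J (or 6.01 × 10^-4 eV)

From λ = h/√(2mKE), we solve for KE:

λ² = h²/(2mKE)
KE = h²/(2mλ²)
KE = (6.626 × 10^-34 J·s)² / (2 × 3.34 × 10^-27 kg × (8.26 × 10^-10 m)²)
KE = 9.63 × 10^-23 J
KE = 6.01 × 10^-4 eV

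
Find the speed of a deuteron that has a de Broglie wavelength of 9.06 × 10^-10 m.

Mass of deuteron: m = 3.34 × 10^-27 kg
2.19 × 10^2 m/s

From the de Broglie relation λ = h/(mv), we solve for v:

v = h/(mλ)
v = (6.626 × 10^-34 J·s) / (3.34 × 10^-27 kg × 9.06 × 10^-10 m)
v = 2.19 × 10^2 m/s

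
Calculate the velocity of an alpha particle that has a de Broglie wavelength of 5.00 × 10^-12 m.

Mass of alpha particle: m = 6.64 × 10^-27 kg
2.00 × 10^4 m/s

From the de Broglie relation λ = h/(mv), we solve for v:

v = h/(mλ)
v = (6.626 × 10^-34 J·s) / (6.64 × 10^-27 kg × 5.00 × 10^-12 m)
v = 2.00 × 10^4 m/s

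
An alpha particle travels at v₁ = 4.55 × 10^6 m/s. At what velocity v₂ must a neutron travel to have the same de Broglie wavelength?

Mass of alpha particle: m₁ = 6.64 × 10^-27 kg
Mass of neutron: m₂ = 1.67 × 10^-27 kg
v₂ = 1.81 × 10^7 m/s

For equal de Broglie wavelengths: λ₁ = λ₂

h/(m₁v₁) = h/(m₂v₂)
m₁v₁ = m₂v₂
v₂ = v₁ · (m₁/m₂)

v₂ = 4.55 × 10^6 m/s × (6.64 × 10^-27 kg / 1.67 × 10^-27 kg)
v₂ = 1.81 × 10^7 m/s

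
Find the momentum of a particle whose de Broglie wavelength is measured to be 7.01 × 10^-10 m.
9.45 × 10^-25 kg·m/s

From the de Broglie relation λ = h/p, we solve for p:

p = h/λ
p = (6.626 × 10^-34 J·s) / (7.01 × 10^-10 m)
p = 9.45 × 10^-25 kg·m/s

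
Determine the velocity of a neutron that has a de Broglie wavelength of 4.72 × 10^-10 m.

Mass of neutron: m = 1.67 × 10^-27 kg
8.41 × 10^2 m/s

From the de Broglie relation λ = h/(mv), we solve for v:

v = h/(mλ)
v = (6.626 × 10^-34 J·s) / (1.67 × 10^-27 kg × 4.72 × 10^-10 m)
v = 8.41 × 10^2 m/s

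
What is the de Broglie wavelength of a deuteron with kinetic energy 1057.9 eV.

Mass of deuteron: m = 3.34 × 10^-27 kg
6.23 × 10^-13 m

Using λ = h/√(2mKE):

First convert KE to Joules: KE = 1057.9 eV = 1.695 × 10^-16 J

λ = h/√(2mKE)
λ = (6.626 × 10^-34 J·s) / √(2 × 3.34 × 10^-27 kg × 1.695 × 10^-16 J)
λ = 6.23 × 10^-13 m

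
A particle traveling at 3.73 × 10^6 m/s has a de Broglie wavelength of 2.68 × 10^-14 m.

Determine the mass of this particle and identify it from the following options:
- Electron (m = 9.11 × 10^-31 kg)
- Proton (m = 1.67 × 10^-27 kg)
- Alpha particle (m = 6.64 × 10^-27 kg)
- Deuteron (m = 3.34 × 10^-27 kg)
The particle is an alpha particle.

From λ = h/(mv), solve for mass:

m = h/(λv)
m = (6.626 × 10^-34 J·s) / (2.68 × 10^-14 m × 3.73 × 10^6 m/s)
m = 6.63 × 10^-27 kg

Comparing with the listed masses, this is closest to an alpha particle.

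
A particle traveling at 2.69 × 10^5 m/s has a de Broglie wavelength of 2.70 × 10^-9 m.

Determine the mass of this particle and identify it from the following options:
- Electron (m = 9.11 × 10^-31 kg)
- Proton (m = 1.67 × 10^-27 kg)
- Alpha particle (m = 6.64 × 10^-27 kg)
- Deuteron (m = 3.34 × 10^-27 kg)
The particle is an electron.

From λ = h/(mv), solve for mass:

m = h/(λv)
m = (6.626 × 10^-34 J·s) / (2.70 × 10^-9 m × 2.69 × 10^5 m/s)
m = 9.12 × 10^-31 kg

Comparing with the listed masses, this is closest to an electron.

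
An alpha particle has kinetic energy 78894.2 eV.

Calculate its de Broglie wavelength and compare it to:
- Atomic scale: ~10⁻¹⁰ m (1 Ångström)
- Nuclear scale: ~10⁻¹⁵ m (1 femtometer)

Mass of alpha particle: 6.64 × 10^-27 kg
λ = 5.11 × 10^-14 m, which is between nuclear and atomic scales.

Using λ = h/√(2mKE):

KE = 78894.2 eV = 1.264 × 10^-14 J

λ = h/√(2mKE)
λ = (6.626 × 10^-34 J·s) / √(2 × 6.64 × 10^-27 kg × 1.264 × 10^-14 J)
λ = 5.11 × 10^-14 m

Comparison:
- Atomic scale (10⁻¹⁰ m): λ is 0.00051× this size
- Nuclear scale (10⁻¹⁵ m): λ is 51× this size

The wavelength is between nuclear and atomic scales.

This wavelength is appropriate for probing atomic structure but too large for nuclear physics experiments.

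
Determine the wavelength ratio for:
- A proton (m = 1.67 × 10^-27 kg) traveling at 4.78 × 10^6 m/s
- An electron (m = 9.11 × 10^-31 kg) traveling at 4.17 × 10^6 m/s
λ₁/λ₂ = 4.76 × 10^-4

Using λ = h/(mv):

λ₁ = h/(m₁v₁) = 8.30 × 10^-14 m
λ₂ = h/(m₂v₂) = 1.74 × 10^-10 m

Ratio λ₁/λ₂ = (m₂v₂)/(m₁v₁)
         = (9.11 × 10^-31 kg × 4.17 × 10^6 m/s) / (1.67 × 10^-27 kg × 4.78 × 10^6 m/s)
         = 4.76 × 10^-4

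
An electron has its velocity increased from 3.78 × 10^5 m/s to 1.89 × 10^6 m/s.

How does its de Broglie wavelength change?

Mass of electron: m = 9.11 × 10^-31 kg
The wavelength decreases by a factor of 5.

Using λ = h/(mv):

Initial wavelength: λ₁ = h/(mv₁) = 1.92 × 10^-9 m
Final wavelength: λ₂ = h/(mv₂) = 3.85 × 10^-10 m

Since λ ∝ 1/v, when velocity increases by a factor of 5, the wavelength decreases by a factor of 5.

λ₂/λ₁ = v₁/v₂ = 1/5

The wavelength decreases by a factor of 5.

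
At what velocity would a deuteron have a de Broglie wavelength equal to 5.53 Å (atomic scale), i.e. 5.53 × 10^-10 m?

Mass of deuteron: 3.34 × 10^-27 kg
3.59 × 10^2 m/s

From λ = h/(mv), solve for v:

v = h/(mλ)
v = (6.626 × 10^-34 J·s) / (3.34 × 10^-27 kg × 5.53 × 10^-10 m)
v = 3.59 × 10^2 m/s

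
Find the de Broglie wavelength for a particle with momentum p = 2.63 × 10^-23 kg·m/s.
2.52 × 10^-11 m

Using the de Broglie relation λ = h/p:

λ = h/p
λ = (6.626 × 10^-34 J·s) / (2.63 × 10^-23 kg·m/s)
λ = 2.52 × 10^-11 m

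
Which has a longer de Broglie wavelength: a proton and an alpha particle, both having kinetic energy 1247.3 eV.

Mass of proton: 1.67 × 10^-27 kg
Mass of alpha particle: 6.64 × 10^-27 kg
The proton has the longer wavelength.

Using λ = h/√(2mKE):

For proton: λ₁ = h/√(2m₁KE) = 8.11 × 10^-13 m
For alpha particle: λ₂ = h/√(2m₂KE) = 4.07 × 10^-13 m

Since λ ∝ 1/√m at constant kinetic energy, the lighter particle has the longer wavelength.

The proton has the longer de Broglie wavelength.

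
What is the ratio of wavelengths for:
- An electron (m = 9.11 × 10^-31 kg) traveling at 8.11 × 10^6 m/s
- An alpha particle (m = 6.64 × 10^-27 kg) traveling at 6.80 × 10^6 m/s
λ₁/λ₂ = 6.11 × 10^3

Using λ = h/(mv):

λ₁ = h/(m₁v₁) = 8.97 × 10^-11 m
λ₂ = h/(m₂v₂) = 1.47 × 10^-14 m

Ratio λ₁/λ₂ = (m₂v₂)/(m₁v₁)
         = (6.64 × 10^-27 kg × 6.80 × 10^6 m/s) / (9.11 × 10^-31 kg × 8.11 × 10^6 m/s)
         = 6.11 × 10^3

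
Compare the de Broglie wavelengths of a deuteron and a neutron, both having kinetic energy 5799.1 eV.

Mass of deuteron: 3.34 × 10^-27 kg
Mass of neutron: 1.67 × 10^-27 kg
The neutron has the longer wavelength.

Using λ = h/√(2mKE):

For deuteron: λ₁ = h/√(2m₁KE) = 2.66 × 10^-13 m
For neutron: λ₂ = h/√(2m₂KE) = 3.76 × 10^-13 m

Since λ ∝ 1/√m at constant kinetic energy, the lighter particle has the longer wavelength.

The neutron has the longer de Broglie wavelength.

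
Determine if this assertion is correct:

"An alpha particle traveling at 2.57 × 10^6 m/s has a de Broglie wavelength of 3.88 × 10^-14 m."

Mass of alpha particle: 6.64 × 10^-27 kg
True

The claim is correct.

Using λ = h/(mv):
λ = (6.626 × 10^-34 J·s) / (6.64 × 10^-27 kg × 2.57 × 10^6 m/s)
λ = 3.88 × 10^-14 m

This matches the claimed value.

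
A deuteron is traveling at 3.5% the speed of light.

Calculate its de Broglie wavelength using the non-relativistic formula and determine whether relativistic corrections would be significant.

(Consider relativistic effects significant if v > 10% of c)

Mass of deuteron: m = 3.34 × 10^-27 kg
No, relativistic corrections are not needed.

Using the non-relativistic de Broglie formula λ = h/(mv):

v = 3.5% × c = 1.049 × 10^7 m/s

λ = h/(mv)
λ = (6.626 × 10^-34 J·s) / (3.34 × 10^-27 kg × 1.049 × 10^7 m/s)
λ = 1.89 × 10^-14 m

Since v = 3.5% of c < 10% of c, relativistic corrections are NOT significant and this non-relativistic result is a good approximation.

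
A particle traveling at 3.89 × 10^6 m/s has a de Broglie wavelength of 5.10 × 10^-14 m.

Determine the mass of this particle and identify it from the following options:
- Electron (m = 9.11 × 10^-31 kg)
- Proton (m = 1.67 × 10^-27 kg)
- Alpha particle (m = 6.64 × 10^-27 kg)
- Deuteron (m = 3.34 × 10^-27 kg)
The particle is a deuteron.

From λ = h/(mv), solve for mass:

m = h/(λv)
m = (6.626 × 10^-34 J·s) / (5.10 × 10^-14 m × 3.89 × 10^6 m/s)
m = 3.34 × 10^-27 kg

Comparing with the listed masses, this is closest to a deuteron.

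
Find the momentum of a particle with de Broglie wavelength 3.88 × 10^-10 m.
1.71 × 10^-24 kg·m/s

From the de Broglie relation λ = h/p, we solve for p:

p = h/λ
p = (6.626 × 10^-34 J·s) / (3.88 × 10^-10 m)
p = 1.71 × 10^-24 kg·m/s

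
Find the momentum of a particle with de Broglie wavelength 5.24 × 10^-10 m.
1.26 × 10^-24 kg·m/s

From the de Broglie relation λ = h/p, we solve for p:

p = h/λ
p = (6.626 × 10^-34 J·s) / (5.24 × 10^-10 m)
p = 1.26 × 10^-24 kg·m/s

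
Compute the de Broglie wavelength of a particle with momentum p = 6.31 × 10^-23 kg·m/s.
1.05 × 10^-11 m

Using the de Broglie relation λ = h/p:

λ = h/p
λ = (6.626 × 10^-34 J·s) / (6.31 × 10^-23 kg·m/s)
λ = 1.05 × 10^-11 m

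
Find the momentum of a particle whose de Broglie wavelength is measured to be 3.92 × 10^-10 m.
1.69 × 10^-24 kg·m/s

From the de Broglie relation λ = h/p, we solve for p:

p = h/λ
p = (6.626 × 10^-34 J·s) / (3.92 × 10^-10 m)
p = 1.69 × 10^-24 kg·m/s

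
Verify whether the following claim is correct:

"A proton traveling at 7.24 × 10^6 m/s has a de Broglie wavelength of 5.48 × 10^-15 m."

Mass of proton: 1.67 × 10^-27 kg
False

The claim is incorrect.

Using λ = h/(mv):
λ = (6.626 × 10^-34 J·s) / (1.67 × 10^-27 kg × 7.24 × 10^6 m/s)
λ = 5.48 × 10^-14 m

The actual wavelength differs from the claimed 5.48 × 10^-15 m.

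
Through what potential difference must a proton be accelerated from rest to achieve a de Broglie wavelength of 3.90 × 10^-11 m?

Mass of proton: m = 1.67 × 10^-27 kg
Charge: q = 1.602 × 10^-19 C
5.39 × 10^-1 V

From λ = h/√(2mqV), we solve for V:

λ² = h²/(2mqV)
V = h²/(2mqλ²)
V = (6.626 × 10^-34 J·s)² / (2 × 1.67 × 10^-27 kg × 1.602 × 10^-19 C × (3.90 × 10^-11 m)²)
V = 5.39 × 10^-1 V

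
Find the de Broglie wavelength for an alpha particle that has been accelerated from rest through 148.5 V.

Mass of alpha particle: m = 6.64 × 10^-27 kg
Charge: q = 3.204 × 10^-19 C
8.34 × 10^-13 m

When a particle is accelerated through voltage V, it gains kinetic energy KE = qV.

The de Broglie wavelength is then λ = h/√(2mqV):

λ = h/√(2mqV)
λ = (6.626 × 10^-34 J·s) / √(2 × 6.64 × 10^-27 kg × 3.204 × 10^-19 C × 148.5 V)
λ = 8.34 × 10^-13 m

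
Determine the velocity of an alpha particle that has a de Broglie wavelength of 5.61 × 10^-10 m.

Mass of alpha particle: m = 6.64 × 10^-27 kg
1.78 × 10^2 m/s

From the de Broglie relation λ = h/(mv), we solve for v:

v = h/(mλ)
v = (6.626 × 10^-34 J·s) / (6.64 × 10^-27 kg × 5.61 × 10^-10 m)
v = 1.78 × 10^2 m/s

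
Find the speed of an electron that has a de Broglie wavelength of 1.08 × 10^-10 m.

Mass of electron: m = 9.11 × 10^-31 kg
6.73 × 10^6 m/s

From the de Broglie relation λ = h/(mv), we solve for v:

v = h/(mλ)
v = (6.626 × 10^-34 J·s) / (9.11 × 10^-31 kg × 1.08 × 10^-10 m)
v = 6.73 × 10^6 m/s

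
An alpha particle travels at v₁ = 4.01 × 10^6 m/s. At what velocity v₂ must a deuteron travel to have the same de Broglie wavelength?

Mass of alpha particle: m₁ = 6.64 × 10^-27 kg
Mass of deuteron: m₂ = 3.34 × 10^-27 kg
v₂ = 7.97 × 10^6 m/s

For equal de Broglie wavelengths: λ₁ = λ₂

h/(m₁v₁) = h/(m₂v₂)
m₁v₁ = m₂v₂
v₂ = v₁ · (m₁/m₂)

v₂ = 4.01 × 10^6 m/s × (6.64 × 10^-27 kg / 3.34 × 10^-27 kg)
v₂ = 7.97 × 10^6 m/s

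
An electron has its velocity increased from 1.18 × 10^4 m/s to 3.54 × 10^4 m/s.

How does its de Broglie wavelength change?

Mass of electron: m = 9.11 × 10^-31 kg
The wavelength decreases by a factor of 3.

Using λ = h/(mv):

Initial wavelength: λ₁ = h/(mv₁) = 6.16 × 10^-8 m
Final wavelength: λ₂ = h/(mv₂) = 2.05 × 10^-8 m

Since λ ∝ 1/v, when velocity increases by a factor of 3, the wavelength decreases by a factor of 3.

λ₂/λ₁ = v₁/v₂ = 1/3

The wavelength decreases by a factor of 3.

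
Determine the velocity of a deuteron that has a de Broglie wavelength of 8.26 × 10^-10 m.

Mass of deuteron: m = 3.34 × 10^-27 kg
2.40 × 10^2 m/s

From the de Broglie relation λ = h/(mv), we solve for v:

v = h/(mλ)
v = (6.626 × 10^-34 J·s) / (3.34 × 10^-27 kg × 8.26 × 10^-10 m)
v = 2.40 × 10^2 m/s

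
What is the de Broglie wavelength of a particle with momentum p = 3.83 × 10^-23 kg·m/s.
1.73 × 10^-11 m

Using the de Broglie relation λ = h/p:

λ = h/p
λ = (6.626 × 10^-34 J·s) / (3.83 × 10^-23 kg·m/s)
λ = 1.73 × 10^-11 m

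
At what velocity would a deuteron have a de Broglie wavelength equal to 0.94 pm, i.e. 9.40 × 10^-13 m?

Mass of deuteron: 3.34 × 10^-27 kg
2.11 × 10^5 m/s

From λ = h/(mv), solve for v:

v = h/(mλ)
v = (6.626 × 10^-34 J·s) / (3.34 × 10^-27 kg × 9.40 × 10^-13 m)
v = 2.11 × 10^5 m/s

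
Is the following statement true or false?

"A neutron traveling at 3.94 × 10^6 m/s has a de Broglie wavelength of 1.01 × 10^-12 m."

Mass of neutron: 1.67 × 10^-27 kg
False

The claim is incorrect.

Using λ = h/(mv):
λ = (6.626 × 10^-34 J·s) / (1.67 × 10^-27 kg × 3.94 × 10^6 m/s)
λ = 1.01 × 10^-13 m

The actual wavelength differs from the claimed 1.01 × 10^-12 m.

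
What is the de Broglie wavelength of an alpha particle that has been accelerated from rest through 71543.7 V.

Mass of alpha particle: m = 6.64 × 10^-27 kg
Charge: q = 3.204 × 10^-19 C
3.80 × 10^-14 m

When a particle is accelerated through voltage V, it gains kinetic energy KE = qV.

The de Broglie wavelength is then λ = h/√(2mqV):

λ = h/√(2mqV)
λ = (6.626 × 10^-34 J·s) / √(2 × 6.64 × 10^-27 kg × 3.204 × 10^-19 C × 71543.7 V)
λ = 3.80 × 10^-14 m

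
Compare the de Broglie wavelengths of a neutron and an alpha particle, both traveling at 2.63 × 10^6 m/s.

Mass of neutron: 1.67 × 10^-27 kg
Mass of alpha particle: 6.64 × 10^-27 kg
The neutron has the longer wavelength.

Using λ = h/(mv), since both particles have the same velocity, the wavelength depends only on mass.

For neutron: λ₁ = h/(m₁v) = 1.51 × 10^-13 m
For alpha particle: λ₂ = h/(m₂v) = 3.79 × 10^-14 m

Since λ ∝ 1/m at constant velocity, the lighter particle has the longer wavelength.

The neutron has the longer de Broglie wavelength.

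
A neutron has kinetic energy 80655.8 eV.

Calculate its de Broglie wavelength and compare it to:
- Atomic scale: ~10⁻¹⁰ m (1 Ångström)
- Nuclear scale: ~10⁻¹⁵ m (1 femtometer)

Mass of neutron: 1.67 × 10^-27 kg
λ = 1.01 × 10^-13 m, which is between nuclear and atomic scales.

Using λ = h/√(2mKE):

KE = 80655.8 eV = 1.292 × 10^-14 J

λ = h/√(2mKE)
λ = (6.626 × 10^-34 J·s) / √(2 × 1.67 × 10^-27 kg × 1.292 × 10^-14 J)
λ = 1.01 × 10^-13 m

Comparison:
- Atomic scale (10⁻¹⁰ m): λ is 0.001× this size
- Nuclear scale (10⁻¹⁵ m): λ is 1e+02× this size

The wavelength is between nuclear and atomic scales.

This wavelength is appropriate for probing atomic structure but too large for nuclear physics experiments.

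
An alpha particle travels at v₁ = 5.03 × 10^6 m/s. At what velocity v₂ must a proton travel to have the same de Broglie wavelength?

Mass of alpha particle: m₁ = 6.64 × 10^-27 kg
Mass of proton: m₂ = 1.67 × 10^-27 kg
v₂ = 2.00 × 10^7 m/s

For equal de Broglie wavelengths: λ₁ = λ₂

h/(m₁v₁) = h/(m₂v₂)
m₁v₁ = m₂v₂
v₂ = v₁ · (m₁/m₂)

v₂ = 5.03 × 10^6 m/s × (6.64 × 10^-27 kg / 1.67 × 10^-27 kg)
v₂ = 2.00 × 10^7 m/s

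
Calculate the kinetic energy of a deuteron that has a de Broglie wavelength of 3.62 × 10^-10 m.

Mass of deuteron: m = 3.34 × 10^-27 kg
5.02 × 10^-22 J (or 3.13 × 10^-3 eV)

From λ = h/√(2mKE), we solve for KE:

λ² = h²/(2mKE)
KE = h²/(2mλ²)
KE = (6.626 × 10^-34 J·s)² / (2 × 3.34 × 10^-27 kg × (3.62 × 10^-10 m)²)
KE = 5.02 × 10^-22 J
KE = 3.13 × 10^-3 eV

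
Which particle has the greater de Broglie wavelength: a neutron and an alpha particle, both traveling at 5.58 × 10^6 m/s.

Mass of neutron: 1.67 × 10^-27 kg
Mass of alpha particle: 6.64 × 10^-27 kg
The neutron has the longer wavelength.

Using λ = h/(mv), since both particles have the same velocity, the wavelength depends only on mass.

For neutron: λ₁ = h/(m₁v) = 7.11 × 10^-14 m
For alpha particle: λ₂ = h/(m₂v) = 1.79 × 10^-14 m

Since λ ∝ 1/m at constant velocity, the lighter particle has the longer wavelength.

The neutron has the longer de Broglie wavelength.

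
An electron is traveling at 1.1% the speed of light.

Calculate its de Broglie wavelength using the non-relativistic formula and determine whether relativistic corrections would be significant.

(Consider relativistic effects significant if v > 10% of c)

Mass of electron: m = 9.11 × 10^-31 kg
No, relativistic corrections are not needed.

Using the non-relativistic de Broglie formula λ = h/(mv):

v = 1.1% × c = 3.298 × 10^6 m/s

λ = h/(mv)
λ = (6.626 × 10^-34 J·s) / (9.11 × 10^-31 kg × 3.298 × 10^6 m/s)
λ = 2.21 × 10^-10 m

Since v = 1.1% of c < 10% of c, relativistic corrections are NOT significant and this non-relativistic result is a good approximation.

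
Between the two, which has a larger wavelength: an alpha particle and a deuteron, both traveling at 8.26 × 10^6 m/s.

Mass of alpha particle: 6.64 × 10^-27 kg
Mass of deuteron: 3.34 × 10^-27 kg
The deuteron has the longer wavelength.

Using λ = h/(mv), since both particles have the same velocity, the wavelength depends only on mass.

For alpha particle: λ₁ = h/(m₁v) = 1.21 × 10^-14 m
For deuteron: λ₂ = h/(m₂v) = 2.40 × 10^-14 m

Since λ ∝ 1/m at constant velocity, the lighter particle has the longer wavelength.

The deuteron has the longer de Broglie wavelength.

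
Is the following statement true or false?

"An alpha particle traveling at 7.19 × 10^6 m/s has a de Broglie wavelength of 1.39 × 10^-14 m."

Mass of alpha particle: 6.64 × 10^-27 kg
True

The claim is correct.

Using λ = h/(mv):
λ = (6.626 × 10^-34 J·s) / (6.64 × 10^-27 kg × 7.19 × 10^6 m/s)
λ = 1.39 × 10^-14 m

This matches the claimed value.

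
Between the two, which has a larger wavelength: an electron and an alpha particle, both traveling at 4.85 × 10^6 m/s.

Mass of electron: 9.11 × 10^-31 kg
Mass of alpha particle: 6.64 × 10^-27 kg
The electron has the longer wavelength.

Using λ = h/(mv), since both particles have the same velocity, the wavelength depends only on mass.

For electron: λ₁ = h/(m₁v) = 1.50 × 10^-10 m
For alpha particle: λ₂ = h/(m₂v) = 2.06 × 10^-14 m

Since λ ∝ 1/m at constant velocity, the lighter particle has the longer wavelength.

The electron has the longer de Broglie wavelength.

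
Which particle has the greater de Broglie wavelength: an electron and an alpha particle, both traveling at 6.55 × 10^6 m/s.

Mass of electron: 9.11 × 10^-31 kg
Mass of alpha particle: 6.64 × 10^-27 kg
The electron has the longer wavelength.

Using λ = h/(mv), since both particles have the same velocity, the wavelength depends only on mass.

For electron: λ₁ = h/(m₁v) = 1.11 × 10^-10 m
For alpha particle: λ₂ = h/(m₂v) = 1.52 × 10^-14 m

Since λ ∝ 1/m at constant velocity, the lighter particle has the longer wavelength.

The electron has the longer de Broglie wavelength.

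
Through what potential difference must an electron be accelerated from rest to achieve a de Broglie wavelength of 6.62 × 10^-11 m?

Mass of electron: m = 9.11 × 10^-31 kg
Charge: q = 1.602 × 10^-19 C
343 V

From λ = h/√(2mqV), we solve for V:

λ² = h²/(2mqV)
V = h²/(2mqλ²)
V = (6.626 × 10^-34 J·s)² / (2 × 9.11 × 10^-31 kg × 1.602 × 10^-19 C × (6.62 × 10^-11 m)²)
V = 343 V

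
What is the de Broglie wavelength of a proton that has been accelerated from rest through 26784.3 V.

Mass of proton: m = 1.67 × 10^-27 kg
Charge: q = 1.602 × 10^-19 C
1.75 × 10^-13 m

When a particle is accelerated through voltage V, it gains kinetic energy KE = qV.

The de Broglie wavelength is then λ = h/√(2mqV):

λ = h/√(2mqV)
λ = (6.626 × 10^-34 J·s) / √(2 × 1.67 × 10^-27 kg × 1.602 × 10^-19 C × 26784.3 V)
λ = 1.75 × 10^-13 m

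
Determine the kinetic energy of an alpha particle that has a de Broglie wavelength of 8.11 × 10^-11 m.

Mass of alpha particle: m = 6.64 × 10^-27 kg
5.03 × 10^-21 J (or 0.0314 eV)

From λ = h/√(2mKE), we solve for KE:

λ² = h²/(2mKE)
KE = h²/(2mλ²)
KE = (6.626 × 10^-34 J·s)² / (2 × 6.64 × 10^-27 kg × (8.11 × 10^-11 m)²)
KE = 5.03 × 10^-21 J
KE = 0.0314 eV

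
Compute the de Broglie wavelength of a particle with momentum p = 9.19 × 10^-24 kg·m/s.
7.21 × 10^-11 m

Using the de Broglie relation λ = h/p:

λ = h/p
λ = (6.626 × 10^-34 J·s) / (9.19 × 10^-24 kg·m/s)
λ = 7.21 × 10^-11 m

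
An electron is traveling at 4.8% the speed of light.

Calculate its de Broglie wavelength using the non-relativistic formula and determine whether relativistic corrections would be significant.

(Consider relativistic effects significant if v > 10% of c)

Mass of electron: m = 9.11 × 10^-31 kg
No, relativistic corrections are not needed.

Using the non-relativistic de Broglie formula λ = h/(mv):

v = 4.8% × c = 1.439 × 10^7 m/s

λ = h/(mv)
λ = (6.626 × 10^-34 J·s) / (9.11 × 10^-31 kg × 1.439 × 10^7 m/s)
λ = 5.05 × 10^-11 m

Since v = 4.8% of c < 10% of c, relativistic corrections are NOT significant and this non-relativistic result is a good approximation.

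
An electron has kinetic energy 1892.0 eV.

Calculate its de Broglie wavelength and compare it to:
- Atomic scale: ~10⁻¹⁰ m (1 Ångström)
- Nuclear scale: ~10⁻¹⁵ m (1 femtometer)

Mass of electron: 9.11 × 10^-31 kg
λ = 2.82 × 10^-11 m, which is between nuclear and atomic scales.

Using λ = h/√(2mKE):

KE = 1892.0 eV = 3.031 × 10^-16 J

λ = h/√(2mKE)
λ = (6.626 × 10^-34 J·s) / √(2 × 9.11 × 10^-31 kg × 3.031 × 10^-16 J)
λ = 2.82 × 10^-11 m

Comparison:
- Atomic scale (10⁻¹⁰ m): λ is 0.28× this size
- Nuclear scale (10⁻¹⁵ m): λ is 2.8e+04× this size

The wavelength is between nuclear and atomic scales.

This wavelength is appropriate for probing atomic structure but too large for nuclear physics experiments.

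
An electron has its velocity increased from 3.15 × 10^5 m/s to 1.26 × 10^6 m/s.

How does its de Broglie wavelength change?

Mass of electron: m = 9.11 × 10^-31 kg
The wavelength decreases by a factor of 4.

Using λ = h/(mv):

Initial wavelength: λ₁ = h/(mv₁) = 2.31 × 10^-9 m
Final wavelength: λ₂ = h/(mv₂) = 5.77 × 10^-10 m

Since λ ∝ 1/v, when velocity increases by a factor of 4, the wavelength decreases by a factor of 4.

λ₂/λ₁ = v₁/v₂ = 1/4

The wavelength decreases by a factor of 4.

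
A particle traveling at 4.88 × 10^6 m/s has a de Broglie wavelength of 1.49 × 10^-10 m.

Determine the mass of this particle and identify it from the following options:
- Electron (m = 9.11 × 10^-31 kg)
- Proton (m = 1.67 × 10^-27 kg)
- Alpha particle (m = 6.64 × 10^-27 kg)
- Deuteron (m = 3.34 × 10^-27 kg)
The particle is an electron.

From λ = h/(mv), solve for mass:

m = h/(λv)
m = (6.626 × 10^-34 J·s) / (1.49 × 10^-10 m × 4.88 × 10^6 m/s)
m = 9.11 × 10^-31 kg

Comparing with the listed masses, this is closest to an electron.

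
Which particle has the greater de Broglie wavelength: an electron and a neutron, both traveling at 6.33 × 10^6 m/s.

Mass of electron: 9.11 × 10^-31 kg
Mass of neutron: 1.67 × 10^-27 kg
The electron has the longer wavelength.

Using λ = h/(mv), since both particles have the same velocity, the wavelength depends only on mass.

For electron: λ₁ = h/(m₁v) = 1.15 × 10^-10 m
For neutron: λ₂ = h/(m₂v) = 6.27 × 10^-14 m

Since λ ∝ 1/m at constant velocity, the lighter particle has the longer wavelength.

The electron has the longer de Broglie wavelength.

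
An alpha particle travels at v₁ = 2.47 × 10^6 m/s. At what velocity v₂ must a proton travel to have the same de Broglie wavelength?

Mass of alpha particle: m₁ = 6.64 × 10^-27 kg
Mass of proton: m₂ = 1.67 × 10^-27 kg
v₂ = 9.82 × 10^6 m/s

For equal de Broglie wavelengths: λ₁ = λ₂

h/(m₁v₁) = h/(m₂v₂)
m₁v₁ = m₂v₂
v₂ = v₁ · (m₁/m₂)

v₂ = 2.47 × 10^6 m/s × (6.64 × 10^-27 kg / 1.67 × 10^-27 kg)
v₂ = 9.82 × 10^6 m/s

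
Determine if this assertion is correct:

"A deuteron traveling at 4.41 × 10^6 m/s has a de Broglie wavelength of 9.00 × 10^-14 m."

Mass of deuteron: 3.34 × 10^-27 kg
False

The claim is incorrect.

Using λ = h/(mv):
λ = (6.626 × 10^-34 J·s) / (3.34 × 10^-27 kg × 4.41 × 10^6 m/s)
λ = 4.50 × 10^-14 m

The actual wavelength differs from the claimed 9.00 × 10^-14 m.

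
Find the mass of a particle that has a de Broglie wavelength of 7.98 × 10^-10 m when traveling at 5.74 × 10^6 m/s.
1.45 × 10^-31 kg

From the de Broglie relation λ = h/(mv), we solve for m:

m = h/(λv)
m = (6.626 × 10^-34 J·s) / (7.98 × 10^-10 m × 5.74 × 10^6 m/s)
m = 1.45 × 10^-31 kg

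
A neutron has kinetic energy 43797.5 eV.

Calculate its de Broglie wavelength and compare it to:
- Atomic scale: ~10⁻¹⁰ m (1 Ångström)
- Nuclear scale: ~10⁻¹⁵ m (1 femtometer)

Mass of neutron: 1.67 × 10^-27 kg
λ = 1.37 × 10^-13 m, which is between nuclear and atomic scales.

Using λ = h/√(2mKE):

KE = 43797.5 eV = 7.017 × 10^-15 J

λ = h/√(2mKE)
λ = (6.626 × 10^-34 J·s) / √(2 × 1.67 × 10^-27 kg × 7.017 × 10^-15 J)
λ = 1.37 × 10^-13 m

Comparison:
- Atomic scale (10⁻¹⁰ m): λ is 0.0014× this size
- Nuclear scale (10⁻¹⁵ m): λ is 1.4e+02× this size

The wavelength is between nuclear and atomic scales.

This wavelength is appropriate for probing atomic structure but too large for nuclear physics experiments.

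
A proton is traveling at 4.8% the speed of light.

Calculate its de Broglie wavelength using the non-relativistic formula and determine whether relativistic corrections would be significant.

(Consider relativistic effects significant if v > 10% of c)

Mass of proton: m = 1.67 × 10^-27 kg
No, relativistic corrections are not needed.

Using the non-relativistic de Broglie formula λ = h/(mv):

v = 4.8% × c = 1.439 × 10^7 m/s

λ = h/(mv)
λ = (6.626 × 10^-34 J·s) / (1.67 × 10^-27 kg × 1.439 × 10^7 m/s)
λ = 2.76 × 10^-14 m

Since v = 4.8% of c < 10% of c, relativistic corrections are NOT significant and this non-relativistic result is a good approximation.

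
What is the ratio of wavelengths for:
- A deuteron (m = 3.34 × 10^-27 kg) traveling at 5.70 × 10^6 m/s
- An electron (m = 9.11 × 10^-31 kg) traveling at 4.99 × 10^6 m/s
λ₁/λ₂ = 2.39 × 10^-4

Using λ = h/(mv):

λ₁ = h/(m₁v₁) = 3.48 × 10^-14 m
λ₂ = h/(m₂v₂) = 1.46 × 10^-10 m

Ratio λ₁/λ₂ = (m₂v₂)/(m₁v₁)
         = (9.11 × 10^-31 kg × 4.99 × 10^6 m/s) / (3.34 × 10^-27 kg × 5.70 × 10^6 m/s)
         = 2.39 × 10^-4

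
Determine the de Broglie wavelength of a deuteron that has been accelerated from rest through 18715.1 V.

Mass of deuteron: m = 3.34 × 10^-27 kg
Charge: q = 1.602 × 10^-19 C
1.48 × 10^-13 m

When a particle is accelerated through voltage V, it gains kinetic energy KE = qV.

The de Broglie wavelength is then λ = h/√(2mqV):

λ = h/√(2mqV)
λ = (6.626 × 10^-34 J·s) / √(2 × 3.34 × 10^-27 kg × 1.602 × 10^-19 C × 18715.1 V)
λ = 1.48 × 10^-13 m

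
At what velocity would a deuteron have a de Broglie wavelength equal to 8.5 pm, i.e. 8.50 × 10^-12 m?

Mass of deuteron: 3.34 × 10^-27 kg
2.33 × 10^4 m/s

From λ = h/(mv), solve for v:

v = h/(mλ)
v = (6.626 × 10^-34 J·s) / (3.34 × 10^-27 kg × 8.50 × 10^-12 m)
v = 2.33 × 10^4 m/s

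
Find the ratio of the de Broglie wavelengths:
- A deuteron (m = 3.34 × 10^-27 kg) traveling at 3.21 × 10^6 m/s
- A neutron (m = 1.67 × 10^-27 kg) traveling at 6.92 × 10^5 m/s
λ₁/λ₂ = 0.108

Using λ = h/(mv):

λ₁ = h/(m₁v₁) = 6.18 × 10^-14 m
λ₂ = h/(m₂v₂) = 5.73 × 10^-13 m

Ratio λ₁/λ₂ = (m₂v₂)/(m₁v₁)
         = (1.67 × 10^-27 kg × 6.92 × 10^5 m/s) / (3.34 × 10^-27 kg × 3.21 × 10^6 m/s)
         = 0.108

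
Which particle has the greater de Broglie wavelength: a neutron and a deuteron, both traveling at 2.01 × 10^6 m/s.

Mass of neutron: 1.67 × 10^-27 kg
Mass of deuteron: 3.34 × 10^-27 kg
The neutron has the longer wavelength.

Using λ = h/(mv), since both particles have the same velocity, the wavelength depends only on mass.

For neutron: λ₁ = h/(m₁v) = 1.97 × 10^-13 m
For deuteron: λ₂ = h/(m₂v) = 9.87 × 10^-14 m

Since λ ∝ 1/m at constant velocity, the lighter particle has the longer wavelength.

The neutron has the longer de Broglie wavelength.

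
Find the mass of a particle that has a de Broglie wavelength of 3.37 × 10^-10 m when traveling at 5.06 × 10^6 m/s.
3.89 × 10^-31 kg

From the de Broglie relation λ = h/(mv), we solve for m:

m = h/(λv)
m = (6.626 × 10^-34 J·s) / (3.37 × 10^-10 m × 5.06 × 10^6 m/s)
m = 3.89 × 10^-31 kg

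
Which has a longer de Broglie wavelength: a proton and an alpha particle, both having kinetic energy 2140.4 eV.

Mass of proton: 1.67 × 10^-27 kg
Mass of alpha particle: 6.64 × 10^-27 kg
The proton has the longer wavelength.

Using λ = h/√(2mKE):

For proton: λ₁ = h/√(2m₁KE) = 6.19 × 10^-13 m
For alpha particle: λ₂ = h/√(2m₂KE) = 3.10 × 10^-13 m

Since λ ∝ 1/√m at constant kinetic energy, the lighter particle has the longer wavelength.

The proton has the longer de Broglie wavelength.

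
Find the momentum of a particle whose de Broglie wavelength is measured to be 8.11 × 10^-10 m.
8.17 × 10^-25 kg·m/s

From the de Broglie relation λ = h/p, we solve for p:

p = h/λ
p = (6.626 × 10^-34 J·s) / (8.11 × 10^-10 m)
p = 8.17 × 10^-25 kg·m/s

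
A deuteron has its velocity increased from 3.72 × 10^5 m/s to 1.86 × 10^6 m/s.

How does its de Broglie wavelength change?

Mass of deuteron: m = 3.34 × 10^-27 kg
The wavelength decreases by a factor of 5.

Using λ = h/(mv):

Initial wavelength: λ₁ = h/(mv₁) = 5.33 × 10^-13 m
Final wavelength: λ₂ = h/(mv₂) = 1.07 × 10^-13 m

Since λ ∝ 1/v, when velocity increases by a factor of 5, the wavelength decreases by a factor of 5.

λ₂/λ₁ = v₁/v₂ = 1/5

The wavelength decreases by a factor of 5.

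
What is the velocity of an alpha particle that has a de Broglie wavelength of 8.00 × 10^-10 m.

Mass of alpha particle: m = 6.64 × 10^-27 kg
1.25 × 10^2 m/s

From the de Broglie relation λ = h/(mv), we solve for v:

v = h/(mλ)
v = (6.626 × 10^-34 J·s) / (6.64 × 10^-27 kg × 8.00 × 10^-10 m)
v = 1.25 × 10^2 m/s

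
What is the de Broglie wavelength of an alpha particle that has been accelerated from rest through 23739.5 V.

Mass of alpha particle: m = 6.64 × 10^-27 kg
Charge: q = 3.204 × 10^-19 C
6.59 × 10^-14 m

When a particle is accelerated through voltage V, it gains kinetic energy KE = qV.

The de Broglie wavelength is then λ = h/√(2mqV):

λ = h/√(2mqV)
λ = (6.626 × 10^-34 J·s) / √(2 × 6.64 × 10^-27 kg × 3.204 × 10^-19 C × 23739.5 V)
λ = 6.59 × 10^-14 m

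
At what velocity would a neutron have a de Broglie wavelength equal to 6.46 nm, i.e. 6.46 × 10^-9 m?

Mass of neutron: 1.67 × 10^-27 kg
6.14 × 10^1 m/s

From λ = h/(mv), solve for v:

v = h/(mλ)
v = (6.626 × 10^-34 J·s) / (1.67 × 10^-27 kg × 6.46 × 10^-9 m)
v = 6.14 × 10^1 m/s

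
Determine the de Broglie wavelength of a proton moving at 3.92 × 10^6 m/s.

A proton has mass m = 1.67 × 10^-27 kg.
1.01 × 10^-13 m

Using the de Broglie relation λ = h/(mv):

λ = h/(mv)
λ = (6.626 × 10^-34 J·s) / (1.67 × 10^-27 kg × 3.92 × 10^6 m/s)
λ = 1.01 × 10^-13 m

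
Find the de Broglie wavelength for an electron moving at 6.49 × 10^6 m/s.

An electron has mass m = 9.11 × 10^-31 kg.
1.12 × 10^-10 m

Using the de Broglie relation λ = h/(mv):

λ = h/(mv)
λ = (6.626 × 10^-34 J·s) / (9.11 × 10^-31 kg × 6.49 × 10^6 m/s)
λ = 1.12 × 10^-10 m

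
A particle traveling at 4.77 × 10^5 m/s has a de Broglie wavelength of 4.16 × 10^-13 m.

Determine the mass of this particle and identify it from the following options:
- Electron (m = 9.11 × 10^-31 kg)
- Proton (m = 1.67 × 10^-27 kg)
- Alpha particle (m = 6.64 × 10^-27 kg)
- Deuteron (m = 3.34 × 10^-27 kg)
The particle is a deuteron.

From λ = h/(mv), solve for mass:

m = h/(λv)
m = (6.626 × 10^-34 J·s) / (4.16 × 10^-13 m × 4.77 × 10^5 m/s)
m = 3.34 × 10^-27 kg

Comparing with the listed masses, this is closest to a deuteron.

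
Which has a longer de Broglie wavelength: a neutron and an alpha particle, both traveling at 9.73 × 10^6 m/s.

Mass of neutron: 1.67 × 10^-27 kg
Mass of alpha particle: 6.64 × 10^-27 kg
The neutron has the longer wavelength.

Using λ = h/(mv), since both particles have the same velocity, the wavelength depends only on mass.

For neutron: λ₁ = h/(m₁v) = 4.08 × 10^-14 m
For alpha particle: λ₂ = h/(m₂v) = 1.03 × 10^-14 m

Since λ ∝ 1/m at constant velocity, the lighter particle has the longer wavelength.

The neutron has the longer de Broglie wavelength.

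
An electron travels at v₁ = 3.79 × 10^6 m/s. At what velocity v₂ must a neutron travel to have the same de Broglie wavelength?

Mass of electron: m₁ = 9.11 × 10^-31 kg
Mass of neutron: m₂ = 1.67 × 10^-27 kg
v₂ = 2.07 × 10^3 m/s

For equal de Broglie wavelengths: λ₁ = λ₂

h/(m₁v₁) = h/(m₂v₂)
m₁v₁ = m₂v₂
v₂ = v₁ · (m₁/m₂)

v₂ = 3.79 × 10^6 m/s × (9.11 × 10^-31 kg / 1.67 × 10^-27 kg)
v₂ = 2.07 × 10^3 m/s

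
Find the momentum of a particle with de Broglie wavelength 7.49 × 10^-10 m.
8.85 × 10^-25 kg·m/s

From the de Broglie relation λ = h/p, we solve for p:

p = h/λ
p = (6.626 × 10^-34 J·s) / (7.49 × 10^-10 m)
p = 8.85 × 10^-25 kg·m/s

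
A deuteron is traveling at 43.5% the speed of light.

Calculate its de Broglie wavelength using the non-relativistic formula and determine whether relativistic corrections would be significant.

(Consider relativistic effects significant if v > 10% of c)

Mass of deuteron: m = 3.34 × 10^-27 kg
Yes, relativistic corrections are needed.

Using the non-relativistic de Broglie formula λ = h/(mv):

v = 43.5% × c = 1.304 × 10^8 m/s

λ = h/(mv)
λ = (6.626 × 10^-34 J·s) / (3.34 × 10^-27 kg × 1.304 × 10^8 m/s)
λ = 1.52 × 10^-15 m

Since v = 43.5% of c > 10% of c, relativistic corrections ARE significant and the actual wavelength would differ from this non-relativistic estimate.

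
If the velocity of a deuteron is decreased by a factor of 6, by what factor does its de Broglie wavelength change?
The wavelength increases by a factor of 6.

From λ = h/(mv), the wavelength is inversely proportional to velocity:

λ ∝ 1/v

If v → v/6, then λ → 6λ

When velocity is decreased by a factor of 6, the wavelength increases by a factor of 6.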